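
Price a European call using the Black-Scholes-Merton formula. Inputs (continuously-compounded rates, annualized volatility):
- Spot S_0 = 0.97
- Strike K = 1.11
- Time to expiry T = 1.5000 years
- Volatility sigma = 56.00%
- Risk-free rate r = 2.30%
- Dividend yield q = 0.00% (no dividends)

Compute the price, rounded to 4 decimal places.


Answer: Price = 0.2257

Derivation:
d1 = (ln(S/K) + (r - q + 0.5*sigma^2) * T) / (sigma * sqrt(T)) = 0.19666017
d2 = d1 - sigma * sqrt(T) = -0.48919696
exp(-rT) = 0.96608834; exp(-qT) = 1.00000000
C = S_0 * exp(-qT) * N(d1) - K * exp(-rT) * N(d2)
N(d1) = 0.57795326; N(d2) = 0.31235113
C = 0.9700 * 1.00000000 * 0.57795326 - 1.1100 * 0.96608834 * 0.31235113 = 0.2257


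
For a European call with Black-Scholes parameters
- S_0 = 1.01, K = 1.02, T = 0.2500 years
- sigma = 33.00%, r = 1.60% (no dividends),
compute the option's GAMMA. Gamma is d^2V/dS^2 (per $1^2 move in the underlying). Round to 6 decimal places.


d1 = 0.0470315367; d2 = -0.1179684633
phi(d1) = 0.3985013010; exp(-qT) = 1.0000000000; exp(-rT) = 0.9960079893
Gamma = exp(-qT) * phi(d1) / (S * sigma * sqrt(T)) = 1.0000000000 * 0.3985013010 / (1.0100 * 0.3300 * 0.5000000000) = 2.391247

Answer: Gamma = 2.391247


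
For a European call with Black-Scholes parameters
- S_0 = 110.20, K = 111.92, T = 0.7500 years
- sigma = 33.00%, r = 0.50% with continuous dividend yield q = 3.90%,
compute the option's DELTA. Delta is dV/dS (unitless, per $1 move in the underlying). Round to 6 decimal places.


Answer: Delta = 0.485384

Derivation:
d1 = -0.0005246317; d2 = -0.2863130149
phi(d1) = 0.3989422255; exp(-qT) = 0.9711736407; exp(-rT) = 0.9962570225
N(d1) = 0.4997907023
Delta = exp(-qT) * N(d1) = 0.9711736407 * 0.4997907023 = 0.485384


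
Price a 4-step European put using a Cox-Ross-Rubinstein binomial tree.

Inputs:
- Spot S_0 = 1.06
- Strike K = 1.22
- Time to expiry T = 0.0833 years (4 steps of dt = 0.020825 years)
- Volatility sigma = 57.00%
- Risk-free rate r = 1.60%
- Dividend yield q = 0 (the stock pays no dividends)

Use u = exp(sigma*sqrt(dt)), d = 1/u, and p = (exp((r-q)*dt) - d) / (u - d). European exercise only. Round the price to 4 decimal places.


Answer: Price = V(0,0) = 0.1788

Derivation:
dt = T/N = 0.020825
u = exp(sigma*sqrt(dt)) = 1.085734; d = 1/u = 0.921036
p = (exp((r-q)*dt) - d) / (u - d) = 0.481471
Discount per step: exp(-r*dt) = 0.999667
Stock lattice S(k, i) with i counting down-moves:
  k=0: S(0,0) = 1.0600
  k=1: S(1,0) = 1.1509; S(1,1) = 0.9763
  k=2: S(2,0) = 1.2495; S(2,1) = 1.0600; S(2,2) = 0.8992
  k=3: S(3,0) = 1.3567; S(3,1) = 1.1509; S(3,2) = 0.9763; S(3,3) = 0.8282
  k=4: S(4,0) = 1.4730; S(4,1) = 1.2495; S(4,2) = 1.0600; S(4,3) = 0.8992; S(4,4) = 0.7628
Terminal payoffs V(N, i) = max(K - S_T, 0):
  V(4,0) = 0.000000; V(4,1) = 0.000000; V(4,2) = 0.160000; V(4,3) = 0.320794; V(4,4) = 0.457197
Backward induction: V(k, i) = exp(-r*dt) * [p * V(k+1, i) + (1-p) * V(k+1, i+1)].
  V(3,0) = exp(-r*dt) * [p*0.000000 + (1-p)*0.000000] = 0.000000
  V(3,1) = exp(-r*dt) * [p*0.000000 + (1-p)*0.160000] = 0.082937
  V(3,2) = exp(-r*dt) * [p*0.160000 + (1-p)*0.320794] = 0.243295
  V(3,3) = exp(-r*dt) * [p*0.320794 + (1-p)*0.457197] = 0.391392
  V(2,0) = exp(-r*dt) * [p*0.000000 + (1-p)*0.082937] = 0.042991
  V(2,1) = exp(-r*dt) * [p*0.082937 + (1-p)*0.243295] = 0.166032
  V(2,2) = exp(-r*dt) * [p*0.243295 + (1-p)*0.391392] = 0.319981
  V(1,0) = exp(-r*dt) * [p*0.042991 + (1-p)*0.166032] = 0.106756
  V(1,1) = exp(-r*dt) * [p*0.166032 + (1-p)*0.319981] = 0.245777
  V(0,0) = exp(-r*dt) * [p*0.106756 + (1-p)*0.245777] = 0.178783


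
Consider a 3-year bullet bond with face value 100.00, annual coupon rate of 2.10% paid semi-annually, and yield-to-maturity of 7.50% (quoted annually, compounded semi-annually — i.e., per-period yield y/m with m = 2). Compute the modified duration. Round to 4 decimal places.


Answer: Modified duration = 2.8102

Derivation:
Coupon per period c = face * coupon_rate / m = 1.050000
Periods per year m = 2; per-period yield y/m = 0.037500
Number of cashflows N = 6
Cashflows (t years, CF_t, discount factor 1/(1+y/m)^(m*t), PV):
  t = 0.5000: CF_t = 1.050000, DF = 0.963855, PV = 1.012048
  t = 1.0000: CF_t = 1.050000, DF = 0.929017, PV = 0.975468
  t = 1.5000: CF_t = 1.050000, DF = 0.895438, PV = 0.940210
  t = 2.0000: CF_t = 1.050000, DF = 0.863073, PV = 0.906227
  t = 2.5000: CF_t = 1.050000, DF = 0.831878, PV = 0.873472
  t = 3.0000: CF_t = 101.050000, DF = 0.801810, PV = 81.022882
Price P = sum_t PV_t = 85.730307
First compute Macaulay numerator sum_t t * PV_t:
  t * PV_t at t = 0.5000: 0.506024
  t * PV_t at t = 1.0000: 0.975468
  t * PV_t at t = 1.5000: 1.410315
  t * PV_t at t = 2.0000: 1.812453
  t * PV_t at t = 2.5000: 2.183679
  t * PV_t at t = 3.0000: 243.068645
Macaulay duration D = 249.956585 / 85.730307 = 2.915615
Modified duration = D / (1 + y/m) = 2.915615 / (1 + 0.037500) = 2.810232


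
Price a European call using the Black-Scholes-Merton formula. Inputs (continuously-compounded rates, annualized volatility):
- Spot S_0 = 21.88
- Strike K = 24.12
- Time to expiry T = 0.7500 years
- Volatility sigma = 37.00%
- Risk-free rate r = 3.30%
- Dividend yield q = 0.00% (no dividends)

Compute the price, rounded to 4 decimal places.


Answer: Price = 2.1384

Derivation:
d1 = (ln(S/K) + (r - q + 0.5*sigma^2) * T) / (sigma * sqrt(T)) = -0.06672576
d2 = d1 - sigma * sqrt(T) = -0.38715516
exp(-rT) = 0.97555377; exp(-qT) = 1.00000000
C = S_0 * exp(-qT) * N(d1) - K * exp(-rT) * N(d2)
N(d1) = 0.47340001; N(d2) = 0.34932067
C = 21.8800 * 1.00000000 * 0.47340001 - 24.1200 * 0.97555377 * 0.34932067 = 2.1384


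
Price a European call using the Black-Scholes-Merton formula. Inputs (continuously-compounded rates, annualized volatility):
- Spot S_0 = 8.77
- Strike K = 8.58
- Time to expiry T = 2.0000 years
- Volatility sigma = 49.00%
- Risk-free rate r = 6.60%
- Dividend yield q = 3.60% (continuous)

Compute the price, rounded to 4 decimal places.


Answer: Price = 2.4599

Derivation:
d1 = (ln(S/K) + (r - q + 0.5*sigma^2) * T) / (sigma * sqrt(T)) = 0.46467435
d2 = d1 - sigma * sqrt(T) = -0.22829030
exp(-rT) = 0.87634100; exp(-qT) = 0.93053090
C = S_0 * exp(-qT) * N(d1) - K * exp(-rT) * N(d2)
N(d1) = 0.67891766; N(d2) = 0.40971028
C = 8.7700 * 0.93053090 * 0.67891766 - 8.5800 * 0.87634100 * 0.40971028 = 2.4599


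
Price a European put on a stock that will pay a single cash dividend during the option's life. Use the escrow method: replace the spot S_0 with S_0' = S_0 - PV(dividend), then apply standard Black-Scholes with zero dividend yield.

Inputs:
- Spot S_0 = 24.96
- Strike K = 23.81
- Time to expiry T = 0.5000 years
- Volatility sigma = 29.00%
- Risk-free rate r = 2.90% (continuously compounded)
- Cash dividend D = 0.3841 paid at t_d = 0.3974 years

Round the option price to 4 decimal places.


PV(D) = D * exp(-r * t_d) = 0.3841 * 0.98854155 = 0.37969881
S_0' = S_0 - PV(D) = 24.9600 - 0.37969881 = 24.58030119
d1 = (ln(S_0'/K) + (r + sigma^2/2)*T) / (sigma*sqrt(T)) = 0.32851058
d2 = d1 - sigma*sqrt(T) = 0.12344961
exp(-rT) = 0.98560462
N(-d1) = 0.37126282; N(-d2) = 0.45087554
P = K * exp(-rT) * N(-d2) - S_0' * N(-d1) = 23.8100 * 0.98560462 * 0.45087554 - 24.58030119 * 0.37126282 = 1.4551

Answer: Price = 1.4551


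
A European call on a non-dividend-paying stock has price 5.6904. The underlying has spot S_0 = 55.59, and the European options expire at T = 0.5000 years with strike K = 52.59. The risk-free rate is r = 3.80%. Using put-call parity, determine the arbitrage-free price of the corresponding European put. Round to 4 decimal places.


Put-call parity: C - P = S_0 * exp(-qT) - K * exp(-rT).
S_0 * exp(-qT) = 55.5900 * 1.00000000 = 55.59000000
K * exp(-rT) = 52.5900 * 0.98117936 = 51.60022266
P = C - S*exp(-qT) + K*exp(-rT)
P = 5.6904 - 55.59000000 + 51.60022266 = 1.7006

Answer: Put price = 1.7006


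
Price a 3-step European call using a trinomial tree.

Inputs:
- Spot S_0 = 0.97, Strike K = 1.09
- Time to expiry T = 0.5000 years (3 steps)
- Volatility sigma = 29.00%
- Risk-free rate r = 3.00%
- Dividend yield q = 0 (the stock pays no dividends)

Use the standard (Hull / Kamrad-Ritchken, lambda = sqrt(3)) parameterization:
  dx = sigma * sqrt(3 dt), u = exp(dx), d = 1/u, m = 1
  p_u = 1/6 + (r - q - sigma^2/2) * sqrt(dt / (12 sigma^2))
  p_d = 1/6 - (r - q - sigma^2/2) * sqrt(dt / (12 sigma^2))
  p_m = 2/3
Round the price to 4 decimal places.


dt = T/N = 0.166667; dx = sigma*sqrt(3*dt) = 0.205061
u = exp(dx) = 1.227600; d = 1/u = 0.814598
p_u = 0.161770, p_m = 0.666667, p_d = 0.171564
Discount per step: exp(-r*dt) = 0.995012
Stock lattice S(k, j) with j the centered position index:
  k=0: S(0,+0) = 0.9700
  k=1: S(1,-1) = 0.7902; S(1,+0) = 0.9700; S(1,+1) = 1.1908
  k=2: S(2,-2) = 0.6437; S(2,-1) = 0.7902; S(2,+0) = 0.9700; S(2,+1) = 1.1908; S(2,+2) = 1.4618
  k=3: S(3,-3) = 0.5243; S(3,-2) = 0.6437; S(3,-1) = 0.7902; S(3,+0) = 0.9700; S(3,+1) = 1.1908; S(3,+2) = 1.4618; S(3,+3) = 1.7945
Terminal payoffs V(N, j) = max(S_T - K, 0):
  V(3,-3) = 0.000000; V(3,-2) = 0.000000; V(3,-1) = 0.000000; V(3,+0) = 0.000000; V(3,+1) = 0.100772; V(3,+2) = 0.371791; V(3,+3) = 0.704495
Backward induction: V(k, j) = exp(-r*dt) * [p_u * V(k+1, j+1) + p_m * V(k+1, j) + p_d * V(k+1, j-1)]
  V(2,-2) = exp(-r*dt) * [p_u*0.000000 + p_m*0.000000 + p_d*0.000000] = 0.000000
  V(2,-1) = exp(-r*dt) * [p_u*0.000000 + p_m*0.000000 + p_d*0.000000] = 0.000000
  V(2,+0) = exp(-r*dt) * [p_u*0.100772 + p_m*0.000000 + p_d*0.000000] = 0.016221
  V(2,+1) = exp(-r*dt) * [p_u*0.371791 + p_m*0.100772 + p_d*0.000000] = 0.126691
  V(2,+2) = exp(-r*dt) * [p_u*0.704495 + p_m*0.371791 + p_d*0.100772] = 0.377225
  V(1,-1) = exp(-r*dt) * [p_u*0.016221 + p_m*0.000000 + p_d*0.000000] = 0.002611
  V(1,+0) = exp(-r*dt) * [p_u*0.126691 + p_m*0.016221 + p_d*0.000000] = 0.031152
  V(1,+1) = exp(-r*dt) * [p_u*0.377225 + p_m*0.126691 + p_d*0.016221] = 0.147528
  V(0,+0) = exp(-r*dt) * [p_u*0.147528 + p_m*0.031152 + p_d*0.002611] = 0.044857

Answer: Price = V(0,0) = 0.0449


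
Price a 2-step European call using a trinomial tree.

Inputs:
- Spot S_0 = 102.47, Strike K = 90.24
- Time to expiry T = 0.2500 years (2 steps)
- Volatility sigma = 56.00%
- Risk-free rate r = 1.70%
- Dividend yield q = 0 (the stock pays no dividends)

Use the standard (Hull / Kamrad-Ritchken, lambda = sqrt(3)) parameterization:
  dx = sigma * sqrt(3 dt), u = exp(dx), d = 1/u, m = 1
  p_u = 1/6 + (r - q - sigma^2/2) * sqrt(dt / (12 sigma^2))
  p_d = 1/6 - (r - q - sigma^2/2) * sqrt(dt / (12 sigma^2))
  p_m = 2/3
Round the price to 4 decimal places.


dt = T/N = 0.125000; dx = sigma*sqrt(3*dt) = 0.342929
u = exp(dx) = 1.409068; d = 1/u = 0.709689
p_u = 0.141188, p_m = 0.666667, p_d = 0.192146
Discount per step: exp(-r*dt) = 0.997877
Stock lattice S(k, j) with j the centered position index:
  k=0: S(0,+0) = 102.4700
  k=1: S(1,-1) = 72.7218; S(1,+0) = 102.4700; S(1,+1) = 144.3872
  k=2: S(2,-2) = 51.6099; S(2,-1) = 72.7218; S(2,+0) = 102.4700; S(2,+1) = 144.3872; S(2,+2) = 203.4514
Terminal payoffs V(N, j) = max(S_T - K, 0):
  V(2,-2) = 0.000000; V(2,-1) = 0.000000; V(2,+0) = 12.230000; V(2,+1) = 54.147208; V(2,+2) = 113.211409
Backward induction: V(k, j) = exp(-r*dt) * [p_u * V(k+1, j+1) + p_m * V(k+1, j) + p_d * V(k+1, j-1)]
  V(1,-1) = exp(-r*dt) * [p_u*12.230000 + p_m*0.000000 + p_d*0.000000] = 1.723059
  V(1,+0) = exp(-r*dt) * [p_u*54.147208 + p_m*12.230000 + p_d*0.000000] = 15.764712
  V(1,+1) = exp(-r*dt) * [p_u*113.211409 + p_m*54.147208 + p_d*12.230000] = 54.316583
  V(0,+0) = exp(-r*dt) * [p_u*54.316583 + p_m*15.764712 + p_d*1.723059] = 18.470423

Answer: Price = V(0,0) = 18.4704


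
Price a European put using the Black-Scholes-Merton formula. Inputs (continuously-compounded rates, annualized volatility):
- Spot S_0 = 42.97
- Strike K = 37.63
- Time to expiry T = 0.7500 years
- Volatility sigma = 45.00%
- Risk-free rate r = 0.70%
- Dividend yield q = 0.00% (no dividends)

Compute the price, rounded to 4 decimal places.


Answer: Price = 3.8219

Derivation:
d1 = (ln(S/K) + (r - q + 0.5*sigma^2) * T) / (sigma * sqrt(T)) = 0.54883710
d2 = d1 - sigma * sqrt(T) = 0.15912567
exp(-rT) = 0.99476376; exp(-qT) = 1.00000000
P = K * exp(-rT) * N(-d2) - S_0 * exp(-qT) * N(-d1)
N(-d1) = 0.29155862; N(-d2) = 0.43678493
P = 37.6300 * 0.99476376 * 0.43678493 - 42.9700 * 1.00000000 * 0.29155862 = 3.8219


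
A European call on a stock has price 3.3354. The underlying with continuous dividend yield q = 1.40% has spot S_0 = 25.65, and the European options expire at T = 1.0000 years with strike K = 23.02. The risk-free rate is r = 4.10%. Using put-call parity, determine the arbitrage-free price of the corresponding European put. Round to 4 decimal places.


Answer: Put price = 0.1373

Derivation:
Put-call parity: C - P = S_0 * exp(-qT) - K * exp(-rT).
S_0 * exp(-qT) = 25.6500 * 0.98609754 = 25.29340201
K * exp(-rT) = 23.0200 * 0.95982913 = 22.09526657
P = C - S*exp(-qT) + K*exp(-rT)
P = 3.3354 - 25.29340201 + 22.09526657 = 0.1373


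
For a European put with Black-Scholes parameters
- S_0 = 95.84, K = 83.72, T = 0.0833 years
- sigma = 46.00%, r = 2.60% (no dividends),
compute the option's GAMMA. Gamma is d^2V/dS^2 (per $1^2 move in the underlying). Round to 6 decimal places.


d1 = 1.1010603441; d2 = 0.9682963430
phi(d1) = 0.2175981047; exp(-qT) = 1.0000000000; exp(-rT) = 0.9978365437
Gamma = exp(-qT) * phi(d1) / (S * sigma * sqrt(T)) = 1.0000000000 * 0.2175981047 / (95.8400 * 0.4600 * 0.2886173938) = 0.017101

Answer: Gamma = 0.017101


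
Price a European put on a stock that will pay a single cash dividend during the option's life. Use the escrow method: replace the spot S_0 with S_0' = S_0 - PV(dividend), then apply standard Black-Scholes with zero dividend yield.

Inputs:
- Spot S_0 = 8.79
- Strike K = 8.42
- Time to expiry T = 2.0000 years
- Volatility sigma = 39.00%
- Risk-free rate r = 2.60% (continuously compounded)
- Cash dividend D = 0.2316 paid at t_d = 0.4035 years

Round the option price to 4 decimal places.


Answer: Price = 1.5282

Derivation:
PV(D) = D * exp(-r * t_d) = 0.2316 * 0.98956384 = 0.22918299
S_0' = S_0 - PV(D) = 8.7900 - 0.22918299 = 8.56081701
d1 = (ln(S_0'/K) + (r + sigma^2/2)*T) / (sigma*sqrt(T)) = 0.40012417
d2 = d1 - sigma*sqrt(T) = -0.15141912
exp(-rT) = 0.94932887
N(-d1) = 0.34453253; N(-d2) = 0.56017744
P = K * exp(-rT) * N(-d2) - S_0' * N(-d1) = 8.4200 * 0.94932887 * 0.56017744 - 8.56081701 * 0.34453253 = 1.5282


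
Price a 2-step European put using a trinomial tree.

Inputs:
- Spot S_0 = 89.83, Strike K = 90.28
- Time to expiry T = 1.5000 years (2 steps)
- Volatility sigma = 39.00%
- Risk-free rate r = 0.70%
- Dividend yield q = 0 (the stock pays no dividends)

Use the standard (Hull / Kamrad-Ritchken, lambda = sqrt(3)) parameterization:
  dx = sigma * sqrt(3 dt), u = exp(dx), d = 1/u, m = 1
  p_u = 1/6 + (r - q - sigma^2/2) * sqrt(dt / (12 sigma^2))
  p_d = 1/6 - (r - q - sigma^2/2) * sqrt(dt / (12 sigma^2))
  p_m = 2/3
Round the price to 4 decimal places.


dt = T/N = 0.750000; dx = sigma*sqrt(3*dt) = 0.585000
u = exp(dx) = 1.794991; d = 1/u = 0.557106
p_u = 0.122404, p_m = 0.666667, p_d = 0.210929
Discount per step: exp(-r*dt) = 0.994764
Stock lattice S(k, j) with j the centered position index:
  k=0: S(0,+0) = 89.8300
  k=1: S(1,-1) = 50.0448; S(1,+0) = 89.8300; S(1,+1) = 161.2440
  k=2: S(2,-2) = 27.8803; S(2,-1) = 50.0448; S(2,+0) = 89.8300; S(2,+1) = 161.2440; S(2,+2) = 289.4316
Terminal payoffs V(N, j) = max(K - S_T, 0):
  V(2,-2) = 62.399738; V(2,-1) = 40.235180; V(2,+0) = 0.450000; V(2,+1) = 0.000000; V(2,+2) = 0.000000
Backward induction: V(k, j) = exp(-r*dt) * [p_u * V(k+1, j+1) + p_m * V(k+1, j) + p_d * V(k+1, j-1)]
  V(1,-1) = exp(-r*dt) * [p_u*0.450000 + p_m*40.235180 + p_d*62.399738] = 39.830818
  V(1,+0) = exp(-r*dt) * [p_u*0.000000 + p_m*0.450000 + p_d*40.235180] = 8.740776
  V(1,+1) = exp(-r*dt) * [p_u*0.000000 + p_m*0.000000 + p_d*0.450000] = 0.094421
  V(0,+0) = exp(-r*dt) * [p_u*0.094421 + p_m*8.740776 + p_d*39.830818] = 14.165670

Answer: Price = V(0,0) = 14.1657


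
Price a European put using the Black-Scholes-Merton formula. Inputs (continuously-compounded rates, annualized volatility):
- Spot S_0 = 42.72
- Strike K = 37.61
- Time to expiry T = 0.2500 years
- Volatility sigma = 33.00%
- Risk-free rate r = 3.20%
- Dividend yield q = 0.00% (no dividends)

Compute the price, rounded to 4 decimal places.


d1 = (ln(S/K) + (r - q + 0.5*sigma^2) * T) / (sigma * sqrt(T)) = 0.90308923
d2 = d1 - sigma * sqrt(T) = 0.73808923
exp(-rT) = 0.99203191; exp(-qT) = 1.00000000
P = K * exp(-rT) * N(-d2) - S_0 * exp(-qT) * N(-d1)
N(-d1) = 0.18323927; N(-d2) = 0.23023012
P = 37.6100 * 0.99203191 * 0.23023012 - 42.7200 * 1.00000000 * 0.18323927 = 0.7620

Answer: Price = 0.7620


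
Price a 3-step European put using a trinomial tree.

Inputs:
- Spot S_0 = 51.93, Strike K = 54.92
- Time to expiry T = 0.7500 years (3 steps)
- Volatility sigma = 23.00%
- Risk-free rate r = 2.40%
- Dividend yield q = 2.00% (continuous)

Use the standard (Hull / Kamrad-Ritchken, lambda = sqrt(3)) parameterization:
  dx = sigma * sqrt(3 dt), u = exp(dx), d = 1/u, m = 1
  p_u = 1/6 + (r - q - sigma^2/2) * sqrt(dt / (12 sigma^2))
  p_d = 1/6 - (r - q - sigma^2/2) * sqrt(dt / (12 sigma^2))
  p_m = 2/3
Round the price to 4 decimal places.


dt = T/N = 0.250000; dx = sigma*sqrt(3*dt) = 0.199186
u = exp(dx) = 1.220409; d = 1/u = 0.819398
p_u = 0.152578, p_m = 0.666667, p_d = 0.180755
Discount per step: exp(-r*dt) = 0.994018
Stock lattice S(k, j) with j the centered position index:
  k=0: S(0,+0) = 51.9300
  k=1: S(1,-1) = 42.5513; S(1,+0) = 51.9300; S(1,+1) = 63.3758
  k=2: S(2,-2) = 34.8664; S(2,-1) = 42.5513; S(2,+0) = 51.9300; S(2,+1) = 63.3758; S(2,+2) = 77.3444
  k=3: S(3,-3) = 28.5695; S(3,-2) = 34.8664; S(3,-1) = 42.5513; S(3,+0) = 51.9300; S(3,+1) = 63.3758; S(3,+2) = 77.3444; S(3,+3) = 94.3918
Terminal payoffs V(N, j) = max(K - S_T, 0):
  V(3,-3) = 26.350517; V(3,-2) = 20.053553; V(3,-1) = 12.368683; V(3,+0) = 2.990000; V(3,+1) = 0.000000; V(3,+2) = 0.000000; V(3,+3) = 0.000000
Backward induction: V(k, j) = exp(-r*dt) * [p_u * V(k+1, j+1) + p_m * V(k+1, j) + p_d * V(k+1, j-1)]
  V(2,-2) = exp(-r*dt) * [p_u*12.368683 + p_m*20.053553 + p_d*26.350517] = 19.899464
  V(2,-1) = exp(-r*dt) * [p_u*2.990000 + p_m*12.368683 + p_d*20.053553] = 12.253043
  V(2,+0) = exp(-r*dt) * [p_u*0.000000 + p_m*2.990000 + p_d*12.368683] = 4.203740
  V(2,+1) = exp(-r*dt) * [p_u*0.000000 + p_m*0.000000 + p_d*2.990000] = 0.537225
  V(2,+2) = exp(-r*dt) * [p_u*0.000000 + p_m*0.000000 + p_d*0.000000] = 0.000000
  V(1,-1) = exp(-r*dt) * [p_u*4.203740 + p_m*12.253043 + p_d*19.899464] = 12.332807
  V(1,+0) = exp(-r*dt) * [p_u*0.537225 + p_m*4.203740 + p_d*12.253043] = 5.068760
  V(1,+1) = exp(-r*dt) * [p_u*0.000000 + p_m*0.537225 + p_d*4.203740] = 1.111310
  V(0,+0) = exp(-r*dt) * [p_u*1.111310 + p_m*5.068760 + p_d*12.332807] = 5.743391

Answer: Price = V(0,0) = 5.7434


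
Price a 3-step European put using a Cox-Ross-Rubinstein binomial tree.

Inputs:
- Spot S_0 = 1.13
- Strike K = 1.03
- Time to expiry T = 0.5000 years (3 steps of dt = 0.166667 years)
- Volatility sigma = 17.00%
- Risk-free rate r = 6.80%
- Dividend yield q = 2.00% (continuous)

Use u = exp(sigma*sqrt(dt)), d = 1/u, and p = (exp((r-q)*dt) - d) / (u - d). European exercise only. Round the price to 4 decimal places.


Answer: Price = V(0,0) = 0.0105

Derivation:
dt = T/N = 0.166667
u = exp(sigma*sqrt(dt)) = 1.071867; d = 1/u = 0.932951
p = (exp((r-q)*dt) - d) / (u - d) = 0.540476
Discount per step: exp(-r*dt) = 0.988731
Stock lattice S(k, i) with i counting down-moves:
  k=0: S(0,0) = 1.1300
  k=1: S(1,0) = 1.2112; S(1,1) = 1.0542
  k=2: S(2,0) = 1.2983; S(2,1) = 1.1300; S(2,2) = 0.9836
  k=3: S(3,0) = 1.3916; S(3,1) = 1.2112; S(3,2) = 1.0542; S(3,3) = 0.9176
Terminal payoffs V(N, i) = max(K - S_T, 0):
  V(3,0) = 0.000000; V(3,1) = 0.000000; V(3,2) = 0.000000; V(3,3) = 0.112396
Backward induction: V(k, i) = exp(-r*dt) * [p * V(k+1, i) + (1-p) * V(k+1, i+1)].
  V(2,0) = exp(-r*dt) * [p*0.000000 + (1-p)*0.000000] = 0.000000
  V(2,1) = exp(-r*dt) * [p*0.000000 + (1-p)*0.000000] = 0.000000
  V(2,2) = exp(-r*dt) * [p*0.000000 + (1-p)*0.112396] = 0.051066
  V(1,0) = exp(-r*dt) * [p*0.000000 + (1-p)*0.000000] = 0.000000
  V(1,1) = exp(-r*dt) * [p*0.000000 + (1-p)*0.051066] = 0.023202
  V(0,0) = exp(-r*dt) * [p*0.000000 + (1-p)*0.023202] = 0.010542


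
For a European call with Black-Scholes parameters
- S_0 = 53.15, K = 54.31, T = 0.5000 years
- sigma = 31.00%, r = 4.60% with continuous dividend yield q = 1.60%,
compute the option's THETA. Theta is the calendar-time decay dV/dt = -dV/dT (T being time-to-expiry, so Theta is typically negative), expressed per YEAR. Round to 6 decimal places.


Answer: Theta = -5.232920

Derivation:
d1 = 0.0795368887; d2 = -0.1396662135
phi(d1) = 0.3976823963; exp(-qT) = 0.9920319148; exp(-rT) = 0.9772624838
Theta = -S*exp(-qT)*phi(d1)*sigma/(2*sqrt(T)) - r*K*exp(-rT)*N(d2) + q*S*exp(-qT)*N(d1)
N(d1) = 0.5316972042; N(d2) = 0.4444618612; sqrt(T) = 0.7071067812
Term 1 = -53.1500 * 0.9920319148 * 0.3976823963 * 0.3100 / (2 * 0.7071067812) = -4.5963381928
Term 2 = -0.0460 * 54.3100 * 0.9772624838 * 0.4444618612 = -1.0851339768
Term 3 = 0.0160 * 53.1500 * 0.9920319148 * 0.5316972042 = 0.4485524905
Theta = -4.5963381928 + (-1.0851339768) + (0.4485524905) = -5.232920


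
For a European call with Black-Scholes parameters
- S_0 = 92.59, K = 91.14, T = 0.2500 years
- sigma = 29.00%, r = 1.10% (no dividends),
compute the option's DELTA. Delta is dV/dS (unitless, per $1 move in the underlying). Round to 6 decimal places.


Answer: Delta = 0.579386

Derivation:
d1 = 0.2003231629; d2 = 0.0553231629
phi(d1) = 0.3910174003; exp(-qT) = 1.0000000000; exp(-rT) = 0.9972537778
N(d1) = 0.5793860759
Delta = exp(-qT) * N(d1) = 1.0000000000 * 0.5793860759 = 0.579386


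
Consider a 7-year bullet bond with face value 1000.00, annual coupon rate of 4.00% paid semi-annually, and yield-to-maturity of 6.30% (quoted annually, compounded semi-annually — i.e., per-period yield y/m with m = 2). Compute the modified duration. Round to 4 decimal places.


Coupon per period c = face * coupon_rate / m = 20.000000
Periods per year m = 2; per-period yield y/m = 0.031500
Number of cashflows N = 14
Cashflows (t years, CF_t, discount factor 1/(1+y/m)^(m*t), PV):
  t = 0.5000: CF_t = 20.000000, DF = 0.969462, PV = 19.389239
  t = 1.0000: CF_t = 20.000000, DF = 0.939856, PV = 18.797129
  t = 1.5000: CF_t = 20.000000, DF = 0.911155, PV = 18.223102
  t = 2.0000: CF_t = 20.000000, DF = 0.883330, PV = 17.666604
  t = 2.5000: CF_t = 20.000000, DF = 0.856355, PV = 17.127100
  t = 3.0000: CF_t = 20.000000, DF = 0.830204, PV = 16.604072
  t = 3.5000: CF_t = 20.000000, DF = 0.804851, PV = 16.097016
  t = 4.0000: CF_t = 20.000000, DF = 0.780272, PV = 15.605444
  t = 4.5000: CF_t = 20.000000, DF = 0.756444, PV = 15.128884
  t = 5.0000: CF_t = 20.000000, DF = 0.733344, PV = 14.666878
  t = 5.5000: CF_t = 20.000000, DF = 0.710949, PV = 14.218980
  t = 6.0000: CF_t = 20.000000, DF = 0.689238, PV = 13.784760
  t = 6.5000: CF_t = 20.000000, DF = 0.668190, PV = 13.363800
  t = 7.0000: CF_t = 1020.000000, DF = 0.647785, PV = 660.740488
Price P = sum_t PV_t = 871.413495
First compute Macaulay numerator sum_t t * PV_t:
  t * PV_t at t = 0.5000: 9.694619
  t * PV_t at t = 1.0000: 18.797129
  t * PV_t at t = 1.5000: 27.334653
  t * PV_t at t = 2.0000: 35.333207
  t * PV_t at t = 2.5000: 42.817750
  t * PV_t at t = 3.0000: 49.812215
  t * PV_t at t = 3.5000: 56.339555
  t * PV_t at t = 4.0000: 62.421777
  t * PV_t at t = 4.5000: 68.079980
  t * PV_t at t = 5.0000: 73.334389
  t * PV_t at t = 5.5000: 78.204389
  t * PV_t at t = 6.0000: 82.708560
  t * PV_t at t = 6.5000: 86.864702
  t * PV_t at t = 7.0000: 4625.183413
Macaulay duration D = 5316.926339 / 871.413495 = 6.101496
Modified duration = D / (1 + y/m) = 6.101496 / (1 + 0.031500) = 5.915169

Answer: Modified duration = 5.9152


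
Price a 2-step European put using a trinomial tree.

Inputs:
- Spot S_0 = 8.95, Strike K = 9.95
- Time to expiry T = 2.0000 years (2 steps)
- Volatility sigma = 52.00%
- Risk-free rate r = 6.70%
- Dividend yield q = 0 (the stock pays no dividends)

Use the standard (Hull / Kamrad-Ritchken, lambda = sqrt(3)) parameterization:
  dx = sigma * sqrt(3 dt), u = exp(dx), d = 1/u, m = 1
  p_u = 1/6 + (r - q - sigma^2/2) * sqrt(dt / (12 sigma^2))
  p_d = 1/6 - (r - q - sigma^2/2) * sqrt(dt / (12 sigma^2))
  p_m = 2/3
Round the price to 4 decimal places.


dt = T/N = 1.000000; dx = sigma*sqrt(3*dt) = 0.900666
u = exp(dx) = 2.461243; d = 1/u = 0.406299
p_u = 0.128806, p_m = 0.666667, p_d = 0.204528
Discount per step: exp(-r*dt) = 0.935195
Stock lattice S(k, j) with j the centered position index:
  k=0: S(0,+0) = 8.9500
  k=1: S(1,-1) = 3.6364; S(1,+0) = 8.9500; S(1,+1) = 22.0281
  k=2: S(2,-2) = 1.4775; S(2,-1) = 3.6364; S(2,+0) = 8.9500; S(2,+1) = 22.0281; S(2,+2) = 54.2166
Terminal payoffs V(N, j) = max(K - S_T, 0):
  V(2,-2) = 8.472545; V(2,-1) = 6.313626; V(2,+0) = 1.000000; V(2,+1) = 0.000000; V(2,+2) = 0.000000
Backward induction: V(k, j) = exp(-r*dt) * [p_u * V(k+1, j+1) + p_m * V(k+1, j) + p_d * V(k+1, j-1)]
  V(1,-1) = exp(-r*dt) * [p_u*1.000000 + p_m*6.313626 + p_d*8.472545] = 5.677344
  V(1,+0) = exp(-r*dt) * [p_u*0.000000 + p_m*1.000000 + p_d*6.313626] = 1.831091
  V(1,+1) = exp(-r*dt) * [p_u*0.000000 + p_m*0.000000 + p_d*1.000000] = 0.191273
  V(0,+0) = exp(-r*dt) * [p_u*0.191273 + p_m*1.831091 + p_d*5.677344] = 2.250582

Answer: Price = V(0,0) = 2.2506


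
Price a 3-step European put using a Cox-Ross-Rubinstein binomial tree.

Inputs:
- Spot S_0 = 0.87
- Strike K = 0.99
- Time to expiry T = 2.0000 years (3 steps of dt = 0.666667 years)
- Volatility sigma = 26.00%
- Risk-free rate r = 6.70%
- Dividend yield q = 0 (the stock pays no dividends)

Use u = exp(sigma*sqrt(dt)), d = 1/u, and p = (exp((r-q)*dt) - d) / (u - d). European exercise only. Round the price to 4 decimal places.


Answer: Price = V(0,0) = 0.1240

Derivation:
dt = T/N = 0.666667
u = exp(sigma*sqrt(dt)) = 1.236505; d = 1/u = 0.808731
p = (exp((r-q)*dt) - d) / (u - d) = 0.553910
Discount per step: exp(-r*dt) = 0.956316
Stock lattice S(k, i) with i counting down-moves:
  k=0: S(0,0) = 0.8700
  k=1: S(1,0) = 1.0758; S(1,1) = 0.7036
  k=2: S(2,0) = 1.3302; S(2,1) = 0.8700; S(2,2) = 0.5690
  k=3: S(3,0) = 1.6448; S(3,1) = 1.0758; S(3,2) = 0.7036; S(3,3) = 0.4602
Terminal payoffs V(N, i) = max(K - S_T, 0):
  V(3,0) = 0.000000; V(3,1) = 0.000000; V(3,2) = 0.286404; V(3,3) = 0.529816
Backward induction: V(k, i) = exp(-r*dt) * [p * V(k+1, i) + (1-p) * V(k+1, i+1)].
  V(2,0) = exp(-r*dt) * [p*0.000000 + (1-p)*0.000000] = 0.000000
  V(2,1) = exp(-r*dt) * [p*0.000000 + (1-p)*0.286404] = 0.122181
  V(2,2) = exp(-r*dt) * [p*0.286404 + (1-p)*0.529816] = 0.377733
  V(1,0) = exp(-r*dt) * [p*0.000000 + (1-p)*0.122181] = 0.052123
  V(1,1) = exp(-r*dt) * [p*0.122181 + (1-p)*0.377733] = 0.225863
  V(0,0) = exp(-r*dt) * [p*0.052123 + (1-p)*0.225863] = 0.123964


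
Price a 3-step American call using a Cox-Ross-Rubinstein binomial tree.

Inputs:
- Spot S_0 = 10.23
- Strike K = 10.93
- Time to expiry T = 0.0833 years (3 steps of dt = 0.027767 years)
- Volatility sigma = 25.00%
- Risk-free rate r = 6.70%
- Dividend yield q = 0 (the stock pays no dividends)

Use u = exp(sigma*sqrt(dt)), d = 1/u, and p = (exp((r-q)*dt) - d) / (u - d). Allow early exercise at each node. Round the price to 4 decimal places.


Answer: Price = V(0,0) = 0.0883

Derivation:
dt = T/N = 0.027767
u = exp(sigma*sqrt(dt)) = 1.042538; d = 1/u = 0.959197
p = (exp((r-q)*dt) - d) / (u - d) = 0.511930
Discount per step: exp(-r*dt) = 0.998141
Stock lattice S(k, i) with i counting down-moves:
  k=0: S(0,0) = 10.2300
  k=1: S(1,0) = 10.6652; S(1,1) = 9.8126
  k=2: S(2,0) = 11.1188; S(2,1) = 10.2300; S(2,2) = 9.4122
  k=3: S(3,0) = 11.5918; S(3,1) = 10.6652; S(3,2) = 9.8126; S(3,3) = 9.0282
Terminal payoffs V(N, i) = max(S_T - K, 0):
  V(3,0) = 0.661819; V(3,1) = 0.000000; V(3,2) = 0.000000; V(3,3) = 0.000000
Backward induction: V(k, i) = exp(-r*dt) * [p * V(k+1, i) + (1-p) * V(k+1, i+1)]; then take max(V_cont, immediate exercise) for American.
  V(2,0) = exp(-r*dt) * [p*0.661819 + (1-p)*0.000000] = 0.338175; exercise = 0.188843; V(2,0) = max -> 0.338175
  V(2,1) = exp(-r*dt) * [p*0.000000 + (1-p)*0.000000] = 0.000000; exercise = 0.000000; V(2,1) = max -> 0.000000
  V(2,2) = exp(-r*dt) * [p*0.000000 + (1-p)*0.000000] = 0.000000; exercise = 0.000000; V(2,2) = max -> 0.000000
  V(1,0) = exp(-r*dt) * [p*0.338175 + (1-p)*0.000000] = 0.172800; exercise = 0.000000; V(1,0) = max -> 0.172800
  V(1,1) = exp(-r*dt) * [p*0.000000 + (1-p)*0.000000] = 0.000000; exercise = 0.000000; V(1,1) = max -> 0.000000
  V(0,0) = exp(-r*dt) * [p*0.172800 + (1-p)*0.000000] = 0.088297; exercise = 0.000000; V(0,0) = max -> 0.088297


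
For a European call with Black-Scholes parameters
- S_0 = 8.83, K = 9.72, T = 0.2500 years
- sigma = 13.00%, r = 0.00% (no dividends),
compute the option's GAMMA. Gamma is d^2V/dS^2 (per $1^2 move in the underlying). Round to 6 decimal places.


Answer: Gamma = 0.244734

Derivation:
d1 = -1.4448939055; d2 = -1.5098939055
phi(d1) = 0.1404648875; exp(-qT) = 1.0000000000; exp(-rT) = 1.0000000000
Gamma = exp(-qT) * phi(d1) / (S * sigma * sqrt(T)) = 1.0000000000 * 0.1404648875 / (8.8300 * 0.1300 * 0.5000000000) = 0.244734


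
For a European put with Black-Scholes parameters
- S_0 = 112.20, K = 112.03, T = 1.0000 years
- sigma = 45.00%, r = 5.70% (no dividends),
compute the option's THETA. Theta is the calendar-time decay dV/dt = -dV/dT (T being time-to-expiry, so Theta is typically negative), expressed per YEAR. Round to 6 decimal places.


d1 = 0.3550362234; d2 = -0.0949637766
phi(d1) = 0.3745747512; exp(-qT) = 1.0000000000; exp(-rT) = 0.9445940694
Theta = -S*exp(-qT)*phi(d1)*sigma/(2*sqrt(T)) + r*K*exp(-rT)*N(-d2) - q*S*exp(-qT)*N(-d1)
N(-d1) = 0.3612812272; N(-d2) = 0.5378282005; sqrt(T) = 1.0000000000
Term 1 = -112.2000 * 1.0000000000 * 0.3745747512 * 0.4500 / (2 * 1.0000000000) = -9.4561395940
Term 2 = 0.0570 * 112.0300 * 0.9445940694 * 0.5378282005 = 3.2441279636
Term 3 = 0 (no dividend yield, q = 0)
Theta = -9.4561395940 + (3.2441279636) + (0.0000000000) = -6.212012

Answer: Theta = -6.212012


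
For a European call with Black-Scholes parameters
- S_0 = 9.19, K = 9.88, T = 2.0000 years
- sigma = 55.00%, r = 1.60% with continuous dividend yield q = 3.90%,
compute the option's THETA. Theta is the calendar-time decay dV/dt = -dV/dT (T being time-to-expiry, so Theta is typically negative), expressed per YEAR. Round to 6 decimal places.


d1 = 0.2366923272; d2 = -0.5411251321
phi(d1) = 0.3879223214; exp(-qT) = 0.9249644265; exp(-rT) = 0.9685065821
Theta = -S*exp(-qT)*phi(d1)*sigma/(2*sqrt(T)) - r*K*exp(-rT)*N(d2) + q*S*exp(-qT)*N(d1)
N(d1) = 0.5935522561; N(d2) = 0.2942106683; sqrt(T) = 1.4142135624
Term 1 = -9.1900 * 0.9249644265 * 0.3879223214 * 0.5500 / (2 * 1.4142135624) = -0.6412140174
Term 2 = -0.0160 * 9.8800 * 0.9685065821 * 0.2942106683 = -0.0450441007
Term 3 = 0.0390 * 9.1900 * 0.9249644265 * 0.5935522561 = 0.1967723666
Theta = -0.6412140174 + (-0.0450441007) + (0.1967723666) = -0.489486

Answer: Theta = -0.489486


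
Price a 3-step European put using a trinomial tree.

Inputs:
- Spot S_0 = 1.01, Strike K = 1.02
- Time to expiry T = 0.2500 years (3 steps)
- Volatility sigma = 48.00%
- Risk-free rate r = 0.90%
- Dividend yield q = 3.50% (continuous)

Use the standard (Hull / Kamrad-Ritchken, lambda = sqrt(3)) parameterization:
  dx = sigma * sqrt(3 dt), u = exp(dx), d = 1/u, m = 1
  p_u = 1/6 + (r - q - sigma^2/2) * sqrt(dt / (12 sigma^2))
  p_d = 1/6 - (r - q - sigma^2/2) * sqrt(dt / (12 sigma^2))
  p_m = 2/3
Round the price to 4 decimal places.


Answer: Price = V(0,0) = 0.0974

Derivation:
dt = T/N = 0.083333; dx = sigma*sqrt(3*dt) = 0.240000
u = exp(dx) = 1.271249; d = 1/u = 0.786628
p_u = 0.142153, p_m = 0.666667, p_d = 0.191181
Discount per step: exp(-r*dt) = 0.999250
Stock lattice S(k, j) with j the centered position index:
  k=0: S(0,+0) = 1.0100
  k=1: S(1,-1) = 0.7945; S(1,+0) = 1.0100; S(1,+1) = 1.2840
  k=2: S(2,-2) = 0.6250; S(2,-1) = 0.7945; S(2,+0) = 1.0100; S(2,+1) = 1.2840; S(2,+2) = 1.6322
  k=3: S(3,-3) = 0.4916; S(3,-2) = 0.6250; S(3,-1) = 0.7945; S(3,+0) = 1.0100; S(3,+1) = 1.2840; S(3,+2) = 1.6322; S(3,+3) = 2.0750
Terminal payoffs V(N, j) = max(K - S_T, 0):
  V(3,-3) = 0.528380; V(3,-2) = 0.395029; V(3,-1) = 0.225506; V(3,+0) = 0.010000; V(3,+1) = 0.000000; V(3,+2) = 0.000000; V(3,+3) = 0.000000
Backward induction: V(k, j) = exp(-r*dt) * [p_u * V(k+1, j+1) + p_m * V(k+1, j) + p_d * V(k+1, j-1)]
  V(2,-2) = exp(-r*dt) * [p_u*0.225506 + p_m*0.395029 + p_d*0.528380] = 0.396128
  V(2,-1) = exp(-r*dt) * [p_u*0.010000 + p_m*0.225506 + p_d*0.395029] = 0.227110
  V(2,+0) = exp(-r*dt) * [p_u*0.000000 + p_m*0.010000 + p_d*0.225506] = 0.049742
  V(2,+1) = exp(-r*dt) * [p_u*0.000000 + p_m*0.000000 + p_d*0.010000] = 0.001910
  V(2,+2) = exp(-r*dt) * [p_u*0.000000 + p_m*0.000000 + p_d*0.000000] = 0.000000
  V(1,-1) = exp(-r*dt) * [p_u*0.049742 + p_m*0.227110 + p_d*0.396128] = 0.234034
  V(1,+0) = exp(-r*dt) * [p_u*0.001910 + p_m*0.049742 + p_d*0.227110] = 0.076794
  V(1,+1) = exp(-r*dt) * [p_u*0.000000 + p_m*0.001910 + p_d*0.049742] = 0.010775
  V(0,+0) = exp(-r*dt) * [p_u*0.010775 + p_m*0.076794 + p_d*0.234034] = 0.097397


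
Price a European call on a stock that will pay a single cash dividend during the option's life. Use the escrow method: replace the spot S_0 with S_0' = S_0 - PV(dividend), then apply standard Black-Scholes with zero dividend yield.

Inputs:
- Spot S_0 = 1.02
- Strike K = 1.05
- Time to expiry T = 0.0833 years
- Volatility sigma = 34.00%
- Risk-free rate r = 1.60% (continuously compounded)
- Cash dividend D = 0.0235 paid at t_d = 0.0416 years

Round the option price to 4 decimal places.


Answer: Price = 0.0192

Derivation:
PV(D) = D * exp(-r * t_d) = 0.0235 * 0.99933462 = 0.02348436
S_0' = S_0 - PV(D) = 1.0200 - 0.02348436 = 0.99651564
d1 = (ln(S_0'/K) + (r + sigma^2/2)*T) / (sigma*sqrt(T)) = -0.47012242
d2 = d1 - sigma*sqrt(T) = -0.56825233
exp(-rT) = 0.99866809
N(d1) = 0.31913378; N(d2) = 0.28493182
C = S_0' * N(d1) - K * exp(-rT) * N(d2) = 0.99651564 * 0.31913378 - 1.0500 * 0.99866809 * 0.28493182 = 0.0192


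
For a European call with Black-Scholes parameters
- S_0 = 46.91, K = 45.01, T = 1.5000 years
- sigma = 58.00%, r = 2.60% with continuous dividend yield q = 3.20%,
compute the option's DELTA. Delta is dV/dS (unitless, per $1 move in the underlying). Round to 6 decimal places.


d1 = 0.4007114429; d2 = -0.3096405826
phi(d1) = 0.3681652608; exp(-qT) = 0.9531337871; exp(-rT) = 0.9617507091
N(d1) = 0.6556837075
Delta = exp(-qT) * N(d1) = 0.9531337871 * 0.6556837075 = 0.624954

Answer: Delta = 0.624954


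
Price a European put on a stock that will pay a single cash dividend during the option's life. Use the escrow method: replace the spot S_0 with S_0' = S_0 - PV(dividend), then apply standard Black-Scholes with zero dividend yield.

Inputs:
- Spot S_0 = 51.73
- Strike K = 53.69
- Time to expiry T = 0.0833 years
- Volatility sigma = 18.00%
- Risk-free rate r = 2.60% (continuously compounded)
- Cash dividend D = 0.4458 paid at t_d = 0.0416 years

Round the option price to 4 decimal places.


Answer: Price = 2.5937

Derivation:
PV(D) = D * exp(-r * t_d) = 0.4458 * 0.99891898 = 0.44531808
S_0' = S_0 - PV(D) = 51.7300 - 0.44531808 = 51.28468192
d1 = (ln(S_0'/K) + (r + sigma^2/2)*T) / (sigma*sqrt(T)) = -0.81460007
d2 = d1 - sigma*sqrt(T) = -0.86655120
exp(-rT) = 0.99783654
N(-d1) = 0.79234937; N(-d2) = 0.80690602
P = K * exp(-rT) * N(-d2) - S_0' * N(-d1) = 53.6900 * 0.99783654 * 0.80690602 - 51.28468192 * 0.79234937 = 2.5937


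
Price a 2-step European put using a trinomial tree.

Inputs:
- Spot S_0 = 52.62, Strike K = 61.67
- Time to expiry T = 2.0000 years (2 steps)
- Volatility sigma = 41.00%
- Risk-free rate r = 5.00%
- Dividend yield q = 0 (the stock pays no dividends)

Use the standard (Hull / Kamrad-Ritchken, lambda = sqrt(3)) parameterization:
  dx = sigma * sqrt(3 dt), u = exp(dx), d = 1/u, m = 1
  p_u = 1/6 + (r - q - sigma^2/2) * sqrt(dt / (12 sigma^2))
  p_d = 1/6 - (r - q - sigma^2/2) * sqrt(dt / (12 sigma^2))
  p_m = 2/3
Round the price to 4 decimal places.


dt = T/N = 1.000000; dx = sigma*sqrt(3*dt) = 0.710141
u = exp(dx) = 2.034278; d = 1/u = 0.491575
p_u = 0.142693, p_m = 0.666667, p_d = 0.190641
Discount per step: exp(-r*dt) = 0.951229
Stock lattice S(k, j) with j the centered position index:
  k=0: S(0,+0) = 52.6200
  k=1: S(1,-1) = 25.8667; S(1,+0) = 52.6200; S(1,+1) = 107.0437
  k=2: S(2,-2) = 12.7154; S(2,-1) = 25.8667; S(2,+0) = 52.6200; S(2,+1) = 107.0437; S(2,+2) = 217.7566
Terminal payoffs V(N, j) = max(K - S_T, 0):
  V(2,-2) = 48.954590; V(2,-1) = 35.803325; V(2,+0) = 9.050000; V(2,+1) = 0.000000; V(2,+2) = 0.000000
Backward induction: V(k, j) = exp(-r*dt) * [p_u * V(k+1, j+1) + p_m * V(k+1, j) + p_d * V(k+1, j-1)]
  V(1,-1) = exp(-r*dt) * [p_u*9.050000 + p_m*35.803325 + p_d*48.954590] = 32.810750
  V(1,+0) = exp(-r*dt) * [p_u*0.000000 + p_m*9.050000 + p_d*35.803325] = 12.231771
  V(1,+1) = exp(-r*dt) * [p_u*0.000000 + p_m*0.000000 + p_d*9.050000] = 1.641155
  V(0,+0) = exp(-r*dt) * [p_u*1.641155 + p_m*12.231771 + p_d*32.810750] = 13.929577

Answer: Price = V(0,0) = 13.9296


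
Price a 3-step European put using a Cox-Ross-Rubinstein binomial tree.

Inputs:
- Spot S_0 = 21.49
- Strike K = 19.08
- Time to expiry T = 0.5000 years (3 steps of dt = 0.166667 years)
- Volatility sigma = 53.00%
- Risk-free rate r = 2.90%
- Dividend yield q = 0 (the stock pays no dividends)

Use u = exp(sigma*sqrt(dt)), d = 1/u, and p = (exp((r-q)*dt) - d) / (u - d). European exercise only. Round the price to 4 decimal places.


Answer: Price = V(0,0) = 1.9428

Derivation:
dt = T/N = 0.166667
u = exp(sigma*sqrt(dt)) = 1.241564; d = 1/u = 0.805436
p = (exp((r-q)*dt) - d) / (u - d) = 0.457226
Discount per step: exp(-r*dt) = 0.995178
Stock lattice S(k, i) with i counting down-moves:
  k=0: S(0,0) = 21.4900
  k=1: S(1,0) = 26.6812; S(1,1) = 17.3088
  k=2: S(2,0) = 33.1264; S(2,1) = 21.4900; S(2,2) = 13.9411
  k=3: S(3,0) = 41.1285; S(3,1) = 26.6812; S(3,2) = 17.3088; S(3,3) = 11.2287
Terminal payoffs V(N, i) = max(K - S_T, 0):
  V(3,0) = 0.000000; V(3,1) = 0.000000; V(3,2) = 1.771181; V(3,3) = 7.851301
Backward induction: V(k, i) = exp(-r*dt) * [p * V(k+1, i) + (1-p) * V(k+1, i+1)].
  V(2,0) = exp(-r*dt) * [p*0.000000 + (1-p)*0.000000] = 0.000000
  V(2,1) = exp(-r*dt) * [p*0.000000 + (1-p)*1.771181] = 0.956715
  V(2,2) = exp(-r*dt) * [p*1.771181 + (1-p)*7.851301] = 5.046858
  V(1,0) = exp(-r*dt) * [p*0.000000 + (1-p)*0.956715] = 0.516776
  V(1,1) = exp(-r*dt) * [p*0.956715 + (1-p)*5.046858] = 3.161420
  V(0,0) = exp(-r*dt) * [p*0.516776 + (1-p)*3.161420] = 1.942806


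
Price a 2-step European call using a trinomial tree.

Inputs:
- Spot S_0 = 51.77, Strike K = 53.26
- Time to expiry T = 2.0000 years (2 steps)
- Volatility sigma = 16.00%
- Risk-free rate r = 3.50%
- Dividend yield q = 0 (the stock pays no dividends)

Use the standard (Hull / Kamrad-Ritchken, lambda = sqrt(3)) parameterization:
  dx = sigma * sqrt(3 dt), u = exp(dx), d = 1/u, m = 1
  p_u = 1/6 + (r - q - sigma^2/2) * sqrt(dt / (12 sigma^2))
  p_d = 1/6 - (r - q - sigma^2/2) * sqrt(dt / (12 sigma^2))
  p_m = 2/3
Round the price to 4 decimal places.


dt = T/N = 1.000000; dx = sigma*sqrt(3*dt) = 0.277128
u = exp(dx) = 1.319335; d = 1/u = 0.757957
p_u = 0.206720, p_m = 0.666667, p_d = 0.126613
Discount per step: exp(-r*dt) = 0.965605
Stock lattice S(k, j) with j the centered position index:
  k=0: S(0,+0) = 51.7700
  k=1: S(1,-1) = 39.2395; S(1,+0) = 51.7700; S(1,+1) = 68.3020
  k=2: S(2,-2) = 29.7418; S(2,-1) = 39.2395; S(2,+0) = 51.7700; S(2,+1) = 68.3020; S(2,+2) = 90.1132
Terminal payoffs V(N, j) = max(S_T - K, 0):
  V(2,-2) = 0.000000; V(2,-1) = 0.000000; V(2,+0) = 0.000000; V(2,+1) = 15.041994; V(2,+2) = 36.853239
Backward induction: V(k, j) = exp(-r*dt) * [p_u * V(k+1, j+1) + p_m * V(k+1, j) + p_d * V(k+1, j-1)]
  V(1,-1) = exp(-r*dt) * [p_u*0.000000 + p_m*0.000000 + p_d*0.000000] = 0.000000
  V(1,+0) = exp(-r*dt) * [p_u*15.041994 + p_m*0.000000 + p_d*0.000000] = 3.002537
  V(1,+1) = exp(-r*dt) * [p_u*36.853239 + p_m*15.041994 + p_d*0.000000] = 17.039373
  V(0,+0) = exp(-r*dt) * [p_u*17.039373 + p_m*3.002537 + p_d*0.000000] = 5.334078

Answer: Price = V(0,0) = 5.3341
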